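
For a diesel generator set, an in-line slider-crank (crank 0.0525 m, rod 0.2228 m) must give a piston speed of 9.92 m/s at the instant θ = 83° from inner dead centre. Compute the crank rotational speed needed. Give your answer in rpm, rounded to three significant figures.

1770

For an in-line slider-crank, |v_piston| = rω|sinθ|·[1 + r cosθ/√(L² − r² sin²θ)].
With r = 0.0525 m, L = 0.2228 m, θ = 83°: the bracketed kinematic factor |dx/dθ| = 0.053648 m.
ω = v/|dx/dθ| = 9.92/0.053648 = 184.91 rad/s.
N = 60ω/(2π) = 1765.8 rpm.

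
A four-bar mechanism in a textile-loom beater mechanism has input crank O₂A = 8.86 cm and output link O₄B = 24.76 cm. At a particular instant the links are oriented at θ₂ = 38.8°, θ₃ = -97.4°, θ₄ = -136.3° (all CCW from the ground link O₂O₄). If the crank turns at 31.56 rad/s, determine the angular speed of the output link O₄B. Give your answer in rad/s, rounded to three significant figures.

12.4

ω₂ = 31.56 rad/s
Differentiating the loop-closure r₂e^{iθ₂}+r₃e^{iθ₃}=r₁+r₄e^{iθ₄} gives r₂ω₂e^{iθ₂}+r₃ω₃e^{iθ₃}=r₄ω₄e^{iθ₄}.
Eliminating the other unknown: ω₄ = r₂ω₂ sin(θ₂−θ₃) / [r₄ sin(θ₄−θ₃)].
Numerator sine = +0.69214; denominator sine = -0.62796.
Result = 0.0886·31.56·(+0.69214) / (0.2476·(-0.62796)) = -12.447 rad/s; magnitude 12.447 rad/s.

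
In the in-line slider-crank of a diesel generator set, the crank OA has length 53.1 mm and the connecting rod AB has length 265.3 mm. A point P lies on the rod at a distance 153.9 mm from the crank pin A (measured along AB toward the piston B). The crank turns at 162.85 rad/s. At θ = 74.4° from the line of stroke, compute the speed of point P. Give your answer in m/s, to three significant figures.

8.65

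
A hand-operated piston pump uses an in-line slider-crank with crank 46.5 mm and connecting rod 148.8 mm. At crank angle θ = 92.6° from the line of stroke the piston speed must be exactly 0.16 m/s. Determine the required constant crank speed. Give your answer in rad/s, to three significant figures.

For an in-line slider-crank, |v_piston| = rω|sinθ|·[1 + r cosθ/√(L² − r² sin²θ)].
With r = 0.0465 m, L = 0.1488 m, θ = 92.6°: the bracketed kinematic factor |dx/dθ| = 0.045759 m.
ω = v/|dx/dθ| = 0.16/0.045759 = 3.4966 rad/s.

3.50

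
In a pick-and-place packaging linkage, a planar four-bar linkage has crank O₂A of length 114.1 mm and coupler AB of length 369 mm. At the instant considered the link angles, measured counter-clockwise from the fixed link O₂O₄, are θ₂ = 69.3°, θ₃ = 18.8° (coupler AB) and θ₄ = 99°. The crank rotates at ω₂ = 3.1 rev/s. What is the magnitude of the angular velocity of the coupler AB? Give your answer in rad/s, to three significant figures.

3.03

ω₂ = 19.48 rad/s (from 3.1 rev/s).
Differentiating the loop-closure r₂e^{iθ₂}+r₃e^{iθ₃}=r₁+r₄e^{iθ₄} gives r₂ω₂e^{iθ₂}+r₃ω₃e^{iθ₃}=r₄ω₄e^{iθ₄}.
Eliminating the other unknown: ω₃ = r₂ω₂ sin(θ₄−θ₂) / [r₃ sin(θ₃−θ₄)].
Numerator sine = +0.49546; denominator sine = -0.98541.
Result = 0.1141·19.48·(+0.49546) / (0.369·(-0.98541)) = -3.0283 rad/s; magnitude 3.0283 rad/s.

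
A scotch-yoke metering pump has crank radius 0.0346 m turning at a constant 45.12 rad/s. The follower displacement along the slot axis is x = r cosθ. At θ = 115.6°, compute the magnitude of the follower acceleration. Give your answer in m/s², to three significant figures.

30.4

ω = 45.12 rad/s
x = r cosθ ⇒ ẍ = −rω² cosθ (ω constant).
|a| = rω²|cosθ| = 0.0346·(45.12)²·|cos 115.6°| = 30.436 m/s².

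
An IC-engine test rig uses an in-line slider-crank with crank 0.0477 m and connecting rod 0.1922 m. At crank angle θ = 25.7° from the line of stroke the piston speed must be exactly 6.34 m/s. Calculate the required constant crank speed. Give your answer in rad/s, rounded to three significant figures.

For an in-line slider-crank, |v_piston| = rω|sinθ|·[1 + r cosθ/√(L² − r² sin²θ)].
With r = 0.0477 m, L = 0.1922 m, θ = 25.7°: the bracketed kinematic factor |dx/dθ| = 0.025338 m.
ω = v/|dx/dθ| = 6.34/0.025338 = 250.21 rad/s.

250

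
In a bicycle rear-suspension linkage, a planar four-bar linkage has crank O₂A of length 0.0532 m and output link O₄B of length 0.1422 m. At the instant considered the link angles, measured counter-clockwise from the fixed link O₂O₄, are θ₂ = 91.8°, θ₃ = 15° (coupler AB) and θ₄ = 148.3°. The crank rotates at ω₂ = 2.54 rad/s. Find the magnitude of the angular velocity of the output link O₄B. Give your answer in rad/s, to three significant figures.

ω₂ = 2.54 rad/s
Differentiating the loop-closure r₂e^{iθ₂}+r₃e^{iθ₃}=r₁+r₄e^{iθ₄} gives r₂ω₂e^{iθ₂}+r₃ω₃e^{iθ₃}=r₄ω₄e^{iθ₄}.
Eliminating the other unknown: ω₄ = r₂ω₂ sin(θ₂−θ₃) / [r₄ sin(θ₄−θ₃)].
Numerator sine = +0.97358; denominator sine = +0.72777.
Result = 0.0532·2.54·(+0.97358) / (0.1422·(+0.72777)) = +1.2712 rad/s; magnitude 1.2712 rad/s.

1.27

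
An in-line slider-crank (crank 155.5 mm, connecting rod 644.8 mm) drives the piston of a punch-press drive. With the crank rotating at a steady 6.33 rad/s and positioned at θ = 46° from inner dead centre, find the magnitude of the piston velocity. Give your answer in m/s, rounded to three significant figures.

0.828

ω = 6.33 rad/s
For an in-line slider-crank, x = r cosθ + √(L² − r² sin²θ), so v = −rω sinθ·[1 + r cosθ/√(L² − r² sin²θ)].
With r = 0.1555 m, L = 0.6448 m, θ = 46°: √(L² − r² sin²θ) = 0.63502 m.
v = −0.1555·6.33·0.71934·[1 + 0.1555·0.69466/0.63502] = -0.8285 m/s.
|v| = 0.8285 m/s.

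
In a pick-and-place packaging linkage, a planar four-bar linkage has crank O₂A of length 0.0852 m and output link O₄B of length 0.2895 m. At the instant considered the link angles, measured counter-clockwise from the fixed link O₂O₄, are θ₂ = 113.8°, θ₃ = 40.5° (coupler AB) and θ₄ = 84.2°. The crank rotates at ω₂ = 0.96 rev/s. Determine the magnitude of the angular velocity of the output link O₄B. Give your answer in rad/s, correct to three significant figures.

2.46

ω₂ = 6.032 rad/s (from 0.96 rev/s).
Differentiating the loop-closure r₂e^{iθ₂}+r₃e^{iθ₃}=r₁+r₄e^{iθ₄} gives r₂ω₂e^{iθ₂}+r₃ω₃e^{iθ₃}=r₄ω₄e^{iθ₄}.
Eliminating the other unknown: ω₄ = r₂ω₂ sin(θ₂−θ₃) / [r₄ sin(θ₄−θ₃)].
Numerator sine = +0.95782; denominator sine = +0.69088.
Result = 0.0852·6.032·(+0.95782) / (0.2895·(+0.69088)) = +2.4611 rad/s; magnitude 2.4611 rad/s.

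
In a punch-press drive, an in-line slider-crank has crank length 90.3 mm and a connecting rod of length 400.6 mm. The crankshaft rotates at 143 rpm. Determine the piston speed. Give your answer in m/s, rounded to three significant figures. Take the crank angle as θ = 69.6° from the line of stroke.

1.37

ω = 2π·143/60 = 14.97 rad/s
For an in-line slider-crank, x = r cosθ + √(L² − r² sin²θ), so v = −rω sinθ·[1 + r cosθ/√(L² − r² sin²θ)].
With r = 0.0903 m, L = 0.4006 m, θ = 69.6°: √(L² − r² sin²θ) = 0.39156 m.
v = −0.0903·14.97·0.93728·[1 + 0.0903·0.34857/0.39156] = -1.3693 m/s.
|v| = 1.3693 m/s.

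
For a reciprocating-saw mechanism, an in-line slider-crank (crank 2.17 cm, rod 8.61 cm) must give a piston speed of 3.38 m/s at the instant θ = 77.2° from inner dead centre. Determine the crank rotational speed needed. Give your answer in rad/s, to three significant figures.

151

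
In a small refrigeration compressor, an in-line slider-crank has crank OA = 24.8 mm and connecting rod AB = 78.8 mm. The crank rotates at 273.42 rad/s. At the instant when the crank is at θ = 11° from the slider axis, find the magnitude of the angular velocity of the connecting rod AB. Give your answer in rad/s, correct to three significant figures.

84.6

ω = 273.4 rad/s
The rod makes angle φ with the slider axis where L sinφ = r sinθ; differentiating, L cosφ·φ̇ = r ω cosθ.
L cosφ = √(L² − r² sin²θ) = 0.078658 m.
|ω_rod| = r ω |cosθ| / √(L² − r² sin²θ) = 0.0248·273.4·0.98163/0.078658 = 84.623 rad/s.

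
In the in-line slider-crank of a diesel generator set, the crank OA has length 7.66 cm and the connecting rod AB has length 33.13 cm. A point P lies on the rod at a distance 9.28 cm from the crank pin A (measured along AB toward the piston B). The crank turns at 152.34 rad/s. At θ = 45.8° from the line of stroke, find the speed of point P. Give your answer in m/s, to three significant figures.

10.5

ω = 152.3 rad/s.  Crank-pin speed |V_A| = rω = 11.669 m/s, perpendicular to OA.
Rod angle: sinφ = −(r/L) sinθ ⇒ φ = -9.541°; ω_rod = −rω cosθ/√(L²−r²sin²θ) = -24.9 rad/s.
V_P = V_A + ω_rod × AP, with AP = 0.0928 m along the rod.
Components: V_Px = −rω sinθ − a·ω_rod·sinφ = -8.7488 m/s;  V_Py = rω cosθ + a·ω_rod·cosφ = +5.8566 m/s.
|V_P| = √(V_Px² + V_Py²) = 10.528 m/s.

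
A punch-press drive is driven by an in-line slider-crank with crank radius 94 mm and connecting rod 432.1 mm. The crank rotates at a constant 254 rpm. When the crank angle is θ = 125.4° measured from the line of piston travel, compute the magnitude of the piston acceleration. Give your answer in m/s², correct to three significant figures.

43.2

ω = 2π·254/60 = 26.6 rad/s
x(θ) = r cosθ + √(L² − r² sin²θ); with ω constant, a = ω²·d²x/dθ².
d²x/dθ² = −r cosθ − r²(cos2θ)/√u − r⁴ sin²2θ/(4u^{3/2}),  u = L² − r² sin²θ = 0.180839 m².
Substituting r = 0.094 m, L = 0.4321 m, θ = 125.4°: d²x/dθ² = +0.061059 m.
a = ω²·d²x/dθ² = (26.6)²·(+0.061059) = +43.199 m/s²;  |a| = 43.199 m/s².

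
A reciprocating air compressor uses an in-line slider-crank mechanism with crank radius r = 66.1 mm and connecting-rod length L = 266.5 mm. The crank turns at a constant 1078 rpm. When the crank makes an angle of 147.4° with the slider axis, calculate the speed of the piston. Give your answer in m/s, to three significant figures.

3.17

ω = 2π·1078/60 = 112.9 rad/s
For an in-line slider-crank, x = r cosθ + √(L² − r² sin²θ), so v = −rω sinθ·[1 + r cosθ/√(L² − r² sin²θ)].
With r = 0.0661 m, L = 0.2665 m, θ = 147.4°: √(L² − r² sin²θ) = 0.26411 m.
v = −0.0661·112.9·0.53877·[1 + 0.0661·-0.84245/0.26411] = -3.1726 m/s.
|v| = 3.1726 m/s.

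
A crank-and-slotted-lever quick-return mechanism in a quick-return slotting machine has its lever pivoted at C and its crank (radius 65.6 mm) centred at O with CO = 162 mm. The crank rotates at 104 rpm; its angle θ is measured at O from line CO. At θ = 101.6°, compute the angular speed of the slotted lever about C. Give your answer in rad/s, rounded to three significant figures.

ω = 10.89 rad/s (from 104 rpm).
Crank pin A relative to C: A = (d + r cosθ, r sinθ); lever angle φ = atan2(r sinθ, d + r cosθ).
Differentiating tanφ: φ̇ = rω(d cosθ + r)/(d² + r² + 2dr cosθ).
d² + r² + 2dr cosθ = |CA|² = 0.0262736 m²;  d cosθ + r = +0.033025 m.
|ω_lever| = |0.0656·10.89·+0.033025| / 0.0262736 = 0.89804 rad/s.

0.898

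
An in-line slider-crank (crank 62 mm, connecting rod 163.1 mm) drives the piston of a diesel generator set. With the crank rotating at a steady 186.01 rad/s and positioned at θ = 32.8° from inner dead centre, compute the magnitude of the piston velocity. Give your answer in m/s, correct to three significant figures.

8.29

ω = 186 rad/s
For an in-line slider-crank, x = r cosθ + √(L² − r² sin²θ), so v = −rω sinθ·[1 + r cosθ/√(L² − r² sin²θ)].
With r = 0.062 m, L = 0.1631 m, θ = 32.8°: √(L² − r² sin²θ) = 0.1596 m.
v = −0.062·186·0.54171·[1 + 0.062·0.84057/0.1596] = -8.2872 m/s.
|v| = 8.2872 m/s.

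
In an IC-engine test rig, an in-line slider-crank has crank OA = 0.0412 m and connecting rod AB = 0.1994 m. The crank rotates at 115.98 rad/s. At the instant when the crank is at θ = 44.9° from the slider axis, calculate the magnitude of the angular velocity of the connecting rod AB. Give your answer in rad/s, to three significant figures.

17.2

ω = 116 rad/s
The rod makes angle φ with the slider axis where L sinφ = r sinθ; differentiating, L cosφ·φ̇ = r ω cosθ.
L cosφ = √(L² − r² sin²θ) = 0.19727 m.
|ω_rod| = r ω |cosθ| / √(L² − r² sin²θ) = 0.0412·116·0.70834/0.19727 = 17.158 rad/s.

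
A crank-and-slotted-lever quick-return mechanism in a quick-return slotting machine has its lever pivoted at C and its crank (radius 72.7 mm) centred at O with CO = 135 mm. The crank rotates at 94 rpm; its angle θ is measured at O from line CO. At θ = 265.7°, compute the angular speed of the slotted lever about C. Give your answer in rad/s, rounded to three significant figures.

2.03

ω = 9.844 rad/s (from 94 rpm).
Crank pin A relative to C: A = (d + r cosθ, r sinθ); lever angle φ = atan2(r sinθ, d + r cosθ).
Differentiating tanφ: φ̇ = rω(d cosθ + r)/(d² + r² + 2dr cosθ).
d² + r² + 2dr cosθ = |CA|² = 0.0220385 m²;  d cosθ + r = +0.062578 m.
|ω_lever| = |0.0727·9.844·+0.062578| / 0.0220385 = 2.032 rad/s.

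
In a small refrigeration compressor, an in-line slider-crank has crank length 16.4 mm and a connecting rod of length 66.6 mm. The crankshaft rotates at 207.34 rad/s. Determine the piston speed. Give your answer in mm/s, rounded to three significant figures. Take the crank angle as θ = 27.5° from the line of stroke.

1920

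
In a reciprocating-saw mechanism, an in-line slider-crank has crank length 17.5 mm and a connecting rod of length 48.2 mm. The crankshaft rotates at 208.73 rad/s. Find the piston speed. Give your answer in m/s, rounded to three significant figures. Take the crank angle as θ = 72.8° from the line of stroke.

3.89

ω = 208.7 rad/s
For an in-line slider-crank, x = r cosθ + √(L² − r² sin²θ), so v = −rω sinθ·[1 + r cosθ/√(L² − r² sin²θ)].
With r = 0.0175 m, L = 0.0482 m, θ = 72.8°: √(L² − r² sin²θ) = 0.045208 m.
v = −0.0175·208.7·0.95528·[1 + 0.0175·0.29571/0.045208] = -3.8888 m/s.
|v| = 3.8888 m/s.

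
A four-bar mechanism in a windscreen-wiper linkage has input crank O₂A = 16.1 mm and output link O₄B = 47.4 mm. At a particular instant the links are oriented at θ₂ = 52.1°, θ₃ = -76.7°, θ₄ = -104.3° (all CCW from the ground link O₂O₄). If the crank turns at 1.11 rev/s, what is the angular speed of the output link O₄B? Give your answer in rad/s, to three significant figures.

ω₂ = 6.974 rad/s (from 1.11 rev/s).
Differentiating the loop-closure r₂e^{iθ₂}+r₃e^{iθ₃}=r₁+r₄e^{iθ₄} gives r₂ω₂e^{iθ₂}+r₃ω₃e^{iθ₃}=r₄ω₄e^{iθ₄}.
Eliminating the other unknown: ω₄ = r₂ω₂ sin(θ₂−θ₃) / [r₄ sin(θ₄−θ₃)].
Numerator sine = +0.77934; denominator sine = -0.46330.
Result = 0.0161·6.974·(+0.77934) / (0.0474·(-0.46330)) = -3.9849 rad/s; magnitude 3.9849 rad/s.

3.98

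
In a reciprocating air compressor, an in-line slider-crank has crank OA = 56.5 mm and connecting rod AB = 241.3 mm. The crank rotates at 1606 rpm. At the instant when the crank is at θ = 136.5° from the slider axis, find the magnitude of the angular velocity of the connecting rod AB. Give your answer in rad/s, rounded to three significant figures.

ω = 168.2 rad/s (converted from 1606 rpm).
The rod makes angle φ with the slider axis where L sinφ = r sinθ; differentiating, L cosφ·φ̇ = r ω cosθ.
L cosφ = √(L² − r² sin²θ) = 0.23815 m.
|ω_rod| = r ω |cosθ| / √(L² − r² sin²θ) = 0.0565·168.2·0.72537/0.23815 = 28.943 rad/s.

28.9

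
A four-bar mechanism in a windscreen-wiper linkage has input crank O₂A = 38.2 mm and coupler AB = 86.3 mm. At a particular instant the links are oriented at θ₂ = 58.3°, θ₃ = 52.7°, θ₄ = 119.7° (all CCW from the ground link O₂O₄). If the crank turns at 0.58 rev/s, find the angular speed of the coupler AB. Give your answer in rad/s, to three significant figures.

ω₂ = 3.644 rad/s (from 0.58 rev/s).
Differentiating the loop-closure r₂e^{iθ₂}+r₃e^{iθ₃}=r₁+r₄e^{iθ₄} gives r₂ω₂e^{iθ₂}+r₃ω₃e^{iθ₃}=r₄ω₄e^{iθ₄}.
Eliminating the other unknown: ω₃ = r₂ω₂ sin(θ₄−θ₂) / [r₃ sin(θ₃−θ₄)].
Numerator sine = +0.87798; denominator sine = -0.92050.
Result = 0.0382·3.644·(+0.87798) / (0.0863·(-0.92050)) = -1.5386 rad/s; magnitude 1.5386 rad/s.

1.54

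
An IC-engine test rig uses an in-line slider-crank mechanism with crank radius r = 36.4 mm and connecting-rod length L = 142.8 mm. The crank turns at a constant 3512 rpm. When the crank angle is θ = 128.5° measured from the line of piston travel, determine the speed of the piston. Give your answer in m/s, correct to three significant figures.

8.78

ω = 2π·3512/60 = 367.8 rad/s
For an in-line slider-crank, x = r cosθ + √(L² − r² sin²θ), so v = −rω sinθ·[1 + r cosθ/√(L² − r² sin²θ)].
With r = 0.0364 m, L = 0.1428 m, θ = 128.5°: √(L² − r² sin²θ) = 0.13993 m.
v = −0.0364·367.8·0.78261·[1 + 0.0364·-0.62251/0.13993] = -8.7802 m/s.
|v| = 8.7802 m/s.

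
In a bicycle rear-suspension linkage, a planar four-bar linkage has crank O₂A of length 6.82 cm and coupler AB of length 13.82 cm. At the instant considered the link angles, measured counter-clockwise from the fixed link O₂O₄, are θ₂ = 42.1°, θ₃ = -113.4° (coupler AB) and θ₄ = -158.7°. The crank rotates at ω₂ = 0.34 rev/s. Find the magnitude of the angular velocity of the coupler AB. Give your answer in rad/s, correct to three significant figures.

0.527

ω₂ = 2.136 rad/s (from 0.34 rev/s).
Differentiating the loop-closure r₂e^{iθ₂}+r₃e^{iθ₃}=r₁+r₄e^{iθ₄} gives r₂ω₂e^{iθ₂}+r₃ω₃e^{iθ₃}=r₄ω₄e^{iθ₄}.
Eliminating the other unknown: ω₃ = r₂ω₂ sin(θ₄−θ₂) / [r₃ sin(θ₃−θ₄)].
Numerator sine = +0.35511; denominator sine = +0.71080.
Result = 0.0682·2.136·(+0.35511) / (0.1382·(+0.71080)) = +0.52668 rad/s; magnitude 0.52668 rad/s.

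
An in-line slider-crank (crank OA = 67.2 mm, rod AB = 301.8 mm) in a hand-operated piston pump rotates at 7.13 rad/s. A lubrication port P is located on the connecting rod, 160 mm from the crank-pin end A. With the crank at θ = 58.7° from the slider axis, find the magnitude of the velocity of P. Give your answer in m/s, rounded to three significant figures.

0.450

ω = 7.13 rad/s.  Crank-pin speed |V_A| = rω = 0.47914 m/s, perpendicular to OA.
Rod angle: sinφ = −(r/L) sinθ ⇒ φ = -10.968°; ω_rod = −rω cosθ/√(L²−r²sin²θ) = -0.84013 rad/s.
V_P = V_A + ω_rod × AP, with AP = 0.16 m along the rod.
Components: V_Px = −rω sinθ − a·ω_rod·sinφ = -0.43498 m/s;  V_Py = rω cosθ + a·ω_rod·cosφ = +0.11695 m/s.
|V_P| = √(V_Px² + V_Py²) = 0.45043 m/s.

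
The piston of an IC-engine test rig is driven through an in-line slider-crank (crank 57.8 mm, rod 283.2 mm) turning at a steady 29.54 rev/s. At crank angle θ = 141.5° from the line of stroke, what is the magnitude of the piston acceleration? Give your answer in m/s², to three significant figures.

1460

ω = 2π·29.5 = 185.6 rad/s
x(θ) = r cosθ + √(L² − r² sin²θ); with ω constant, a = ω²·d²x/dθ².
d²x/dθ² = −r cosθ − r²(cos2θ)/√u − r⁴ sin²2θ/(4u^{3/2}),  u = L² − r² sin²θ = 0.0789076 m².
Substituting r = 0.0578 m, L = 0.2832 m, θ = 141.5°: d²x/dθ² = +0.04244 m.
a = ω²·d²x/dθ² = (185.6)²·(+0.04244) = +1462 m/s²;  |a| = 1462 m/s².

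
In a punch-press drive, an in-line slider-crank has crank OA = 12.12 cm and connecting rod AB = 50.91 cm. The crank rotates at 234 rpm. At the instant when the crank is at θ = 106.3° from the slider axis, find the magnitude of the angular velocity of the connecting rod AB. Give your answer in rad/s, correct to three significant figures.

ω = 24.5 rad/s (converted from 234 rpm).
The rod makes angle φ with the slider axis where L sinφ = r sinθ; differentiating, L cosφ·φ̇ = r ω cosθ.
L cosφ = √(L² − r² sin²θ) = 0.49563 m.
|ω_rod| = r ω |cosθ| / √(L² − r² sin²θ) = 0.1212·24.5·0.28067/0.49563 = 1.6818 rad/s.

1.68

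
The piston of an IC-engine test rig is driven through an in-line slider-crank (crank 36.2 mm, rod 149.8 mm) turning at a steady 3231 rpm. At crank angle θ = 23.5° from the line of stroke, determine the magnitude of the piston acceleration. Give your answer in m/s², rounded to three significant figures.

ω = 2π·3231/60 = 338.3 rad/s
x(θ) = r cosθ + √(L² − r² sin²θ); with ω constant, a = ω²·d²x/dθ².
d²x/dθ² = −r cosθ − r²(cos2θ)/√u − r⁴ sin²2θ/(4u^{3/2}),  u = L² − r² sin²θ = 0.0222317 m².
Substituting r = 0.0362 m, L = 0.1498 m, θ = 23.5°: d²x/dθ² = -0.039261 m.
a = ω²·d²x/dθ² = (338.3)²·(-0.039261) = -4494.6 m/s²;  |a| = 4494.6 m/s².

4490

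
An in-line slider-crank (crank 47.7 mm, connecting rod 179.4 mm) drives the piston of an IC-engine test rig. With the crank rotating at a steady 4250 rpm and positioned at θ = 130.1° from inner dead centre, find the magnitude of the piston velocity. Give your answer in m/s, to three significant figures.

13.4

ω = 2π·4250/60 = 445.1 rad/s
For an in-line slider-crank, x = r cosθ + √(L² − r² sin²θ), so v = −rω sinθ·[1 + r cosθ/√(L² − r² sin²θ)].
With r = 0.0477 m, L = 0.1794 m, θ = 130.1°: √(L² − r² sin²θ) = 0.17565 m.
v = −0.0477·445.1·0.76492·[1 + 0.0477·-0.64412/0.17565] = -13.398 m/s.
|v| = 13.398 m/s.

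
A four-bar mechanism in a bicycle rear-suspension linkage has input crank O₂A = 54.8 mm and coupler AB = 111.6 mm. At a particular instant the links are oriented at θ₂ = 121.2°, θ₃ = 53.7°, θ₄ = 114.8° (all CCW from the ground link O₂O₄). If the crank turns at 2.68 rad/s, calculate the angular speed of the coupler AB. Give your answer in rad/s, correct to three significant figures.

ω₂ = 2.68 rad/s
Differentiating the loop-closure r₂e^{iθ₂}+r₃e^{iθ₃}=r₁+r₄e^{iθ₄} gives r₂ω₂e^{iθ₂}+r₃ω₃e^{iθ₃}=r₄ω₄e^{iθ₄}.
Eliminating the other unknown: ω₃ = r₂ω₂ sin(θ₄−θ₂) / [r₃ sin(θ₃−θ₄)].
Numerator sine = -0.11147; denominator sine = -0.87546.
Result = 0.0548·2.68·(-0.11147) / (0.1116·(-0.87546)) = +0.16756 rad/s; magnitude 0.16756 rad/s.

0.168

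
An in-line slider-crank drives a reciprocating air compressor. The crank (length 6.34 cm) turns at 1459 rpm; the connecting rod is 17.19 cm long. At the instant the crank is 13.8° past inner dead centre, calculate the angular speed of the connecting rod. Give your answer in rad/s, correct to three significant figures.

ω = 152.8 rad/s (converted from 1459 rpm).
The rod makes angle φ with the slider axis where L sinφ = r sinθ; differentiating, L cosφ·φ̇ = r ω cosθ.
L cosφ = √(L² − r² sin²θ) = 0.17123 m.
|ω_rod| = r ω |cosθ| / √(L² − r² sin²θ) = 0.0634·152.8·0.97113/0.17123 = 54.937 rad/s.

54.9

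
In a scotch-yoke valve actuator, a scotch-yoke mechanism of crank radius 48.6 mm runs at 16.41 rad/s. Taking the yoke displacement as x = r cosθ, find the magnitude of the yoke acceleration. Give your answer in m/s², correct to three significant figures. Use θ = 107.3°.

3.89

ω = 16.41 rad/s
x = r cosθ ⇒ ẍ = −rω² cosθ (ω constant).
|a| = rω²|cosθ| = 0.0486·(16.41)²·|cos 107.3°| = 3.8919 m/s².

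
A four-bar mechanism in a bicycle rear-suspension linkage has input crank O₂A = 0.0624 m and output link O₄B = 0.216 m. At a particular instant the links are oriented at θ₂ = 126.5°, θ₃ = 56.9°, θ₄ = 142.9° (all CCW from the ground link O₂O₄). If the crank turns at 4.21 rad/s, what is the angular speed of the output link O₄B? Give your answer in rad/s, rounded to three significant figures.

ω₂ = 4.21 rad/s
Differentiating the loop-closure r₂e^{iθ₂}+r₃e^{iθ₃}=r₁+r₄e^{iθ₄} gives r₂ω₂e^{iθ₂}+r₃ω₃e^{iθ₃}=r₄ω₄e^{iθ₄}.
Eliminating the other unknown: ω₄ = r₂ω₂ sin(θ₂−θ₃) / [r₄ sin(θ₄−θ₃)].
Numerator sine = +0.93728; denominator sine = +0.99756.
Result = 0.0624·4.21·(+0.93728) / (0.216·(+0.99756)) = +1.1427 rad/s; magnitude 1.1427 rad/s.

1.14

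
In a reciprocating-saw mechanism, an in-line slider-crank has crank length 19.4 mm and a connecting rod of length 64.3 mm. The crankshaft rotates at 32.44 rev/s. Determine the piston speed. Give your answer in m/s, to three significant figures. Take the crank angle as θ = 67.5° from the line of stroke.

ω = 2π·32.4 = 203.8 rad/s
For an in-line slider-crank, x = r cosθ + √(L² − r² sin²θ), so v = −rω sinθ·[1 + r cosθ/√(L² − r² sin²θ)].
With r = 0.0194 m, L = 0.0643 m, θ = 67.5°: √(L² − r² sin²θ) = 0.061751 m.
v = −0.0194·203.8·0.92388·[1 + 0.0194·0.38268/0.061751] = -4.0924 m/s.
|v| = 4.0924 m/s.

4.09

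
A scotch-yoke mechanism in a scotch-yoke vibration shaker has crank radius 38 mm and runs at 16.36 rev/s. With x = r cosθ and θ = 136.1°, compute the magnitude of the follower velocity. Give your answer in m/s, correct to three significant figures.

ω = 102.8 rad/s (from 16.36 rev/s).
x = r cosθ ⇒ ẋ = −rω sinθ.
|v| = rω|sinθ| = 0.038·102.8·|sin 136.1°| = 2.7085 m/s.

2.71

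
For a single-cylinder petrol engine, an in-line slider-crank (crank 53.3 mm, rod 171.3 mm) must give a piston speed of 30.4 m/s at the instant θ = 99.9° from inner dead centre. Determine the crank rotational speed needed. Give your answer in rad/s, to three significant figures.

613

For an in-line slider-crank, |v_piston| = rω|sinθ|·[1 + r cosθ/√(L² − r² sin²θ)].
With r = 0.0533 m, L = 0.1713 m, θ = 99.9°: the bracketed kinematic factor |dx/dθ| = 0.049555 m.
ω = v/|dx/dθ| = 30.4/0.049555 = 613.45 rad/s.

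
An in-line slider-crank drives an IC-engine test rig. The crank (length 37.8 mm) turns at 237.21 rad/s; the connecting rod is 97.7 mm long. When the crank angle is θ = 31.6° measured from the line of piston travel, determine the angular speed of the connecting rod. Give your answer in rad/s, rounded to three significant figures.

79.8

ω = 237.2 rad/s
The rod makes angle φ with the slider axis where L sinφ = r sinθ; differentiating, L cosφ·φ̇ = r ω cosθ.
L cosφ = √(L² − r² sin²θ) = 0.095671 m.
|ω_rod| = r ω |cosθ| / √(L² − r² sin²θ) = 0.0378·237.2·0.85173/0.095671 = 79.826 rad/s.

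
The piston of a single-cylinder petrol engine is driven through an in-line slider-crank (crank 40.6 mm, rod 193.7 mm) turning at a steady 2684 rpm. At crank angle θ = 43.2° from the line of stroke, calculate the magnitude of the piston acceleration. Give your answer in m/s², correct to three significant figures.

ω = 2π·2684/60 = 281.1 rad/s
x(θ) = r cosθ + √(L² − r² sin²θ); with ω constant, a = ω²·d²x/dθ².
d²x/dθ² = −r cosθ − r²(cos2θ)/√u − r⁴ sin²2θ/(4u^{3/2}),  u = L² − r² sin²θ = 0.0367473 m².
Substituting r = 0.0406 m, L = 0.1937 m, θ = 43.2°: d²x/dθ² = -0.030232 m.
a = ω²·d²x/dθ² = (281.1)²·(-0.030232) = -2388.3 m/s²;  |a| = 2388.3 m/s².

2390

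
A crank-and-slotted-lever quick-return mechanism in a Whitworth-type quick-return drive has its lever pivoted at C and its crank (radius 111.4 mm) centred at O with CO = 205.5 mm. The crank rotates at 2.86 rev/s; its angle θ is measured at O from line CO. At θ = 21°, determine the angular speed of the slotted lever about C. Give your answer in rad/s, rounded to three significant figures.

6.23

ω = 17.97 rad/s (from 2.86 rev/s).
Crank pin A relative to C: A = (d + r cosθ, r sinθ); lever angle φ = atan2(r sinθ, d + r cosθ).
Differentiating tanφ: φ̇ = rω(d cosθ + r)/(d² + r² + 2dr cosθ).
d² + r² + 2dr cosθ = |CA|² = 0.0973846 m²;  d cosθ + r = +0.30325 m.
|ω_lever| = |0.1114·17.97·+0.30325| / 0.0973846 = 6.2337 rad/s.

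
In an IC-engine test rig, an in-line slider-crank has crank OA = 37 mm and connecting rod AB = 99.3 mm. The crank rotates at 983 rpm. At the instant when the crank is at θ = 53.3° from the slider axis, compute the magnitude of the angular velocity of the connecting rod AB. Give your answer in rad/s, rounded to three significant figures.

ω = 102.9 rad/s (converted from 983 rpm).
The rod makes angle φ with the slider axis where L sinφ = r sinθ; differentiating, L cosφ·φ̇ = r ω cosθ.
L cosφ = √(L² − r² sin²θ) = 0.094765 m.
|ω_rod| = r ω |cosθ| / √(L² − r² sin²θ) = 0.037·102.9·0.59763/0.094765 = 24.02 rad/s.

24.0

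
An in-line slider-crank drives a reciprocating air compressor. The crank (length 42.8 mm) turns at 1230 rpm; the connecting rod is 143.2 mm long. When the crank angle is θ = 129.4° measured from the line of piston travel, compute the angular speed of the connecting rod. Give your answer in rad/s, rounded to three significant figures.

ω = 128.8 rad/s (converted from 1230 rpm).
The rod makes angle φ with the slider axis where L sinφ = r sinθ; differentiating, L cosφ·φ̇ = r ω cosθ.
L cosφ = √(L² − r² sin²θ) = 0.13933 m.
|ω_rod| = r ω |cosθ| / √(L² − r² sin²θ) = 0.0428·128.8·0.63473/0.13933 = 25.115 rad/s.

25.1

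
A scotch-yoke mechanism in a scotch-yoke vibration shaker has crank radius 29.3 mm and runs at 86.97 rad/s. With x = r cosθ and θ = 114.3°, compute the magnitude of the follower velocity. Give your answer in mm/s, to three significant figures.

ω = 86.97 rad/s
x = r cosθ ⇒ ẋ = −rω sinθ.
|v| = rω|sinθ| = 0.0293·86.97·|sin 114.3°| = 2.3225 m/s = 2322.5 mm/s.

2320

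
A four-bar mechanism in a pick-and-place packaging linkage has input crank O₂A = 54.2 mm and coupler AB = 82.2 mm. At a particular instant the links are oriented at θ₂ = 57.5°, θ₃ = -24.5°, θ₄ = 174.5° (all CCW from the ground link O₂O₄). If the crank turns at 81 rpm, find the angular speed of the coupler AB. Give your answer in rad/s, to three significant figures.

15.3

ω₂ = 8.482 rad/s (from 81 rpm).
Differentiating the loop-closure r₂e^{iθ₂}+r₃e^{iθ₃}=r₁+r₄e^{iθ₄} gives r₂ω₂e^{iθ₂}+r₃ω₃e^{iθ₃}=r₄ω₄e^{iθ₄}.
Eliminating the other unknown: ω₃ = r₂ω₂ sin(θ₄−θ₂) / [r₃ sin(θ₃−θ₄)].
Numerator sine = +0.89101; denominator sine = +0.32557.
Result = 0.0542·8.482·(+0.89101) / (0.0822·(+0.32557)) = +15.307 rad/s; magnitude 15.307 rad/s.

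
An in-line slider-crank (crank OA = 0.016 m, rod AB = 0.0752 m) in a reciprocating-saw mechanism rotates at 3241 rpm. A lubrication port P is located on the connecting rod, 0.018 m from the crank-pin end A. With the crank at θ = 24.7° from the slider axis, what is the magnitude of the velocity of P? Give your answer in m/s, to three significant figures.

ω = 339.4 rad/s.  Crank-pin speed |V_A| = rω = 5.4303 m/s, perpendicular to OA.
Rod angle: sinφ = −(r/L) sinθ ⇒ φ = -5.101°; ω_rod = −rω cosθ/√(L²−r²sin²θ) = -65.866 rad/s.
V_P = V_A + ω_rod × AP, with AP = 0.018 m along the rod.
Components: V_Px = −rω sinθ − a·ω_rod·sinφ = -2.3746 m/s;  V_Py = rω cosθ + a·ω_rod·cosφ = +3.7526 m/s.
|V_P| = √(V_Px² + V_Py²) = 4.4408 m/s.

4.44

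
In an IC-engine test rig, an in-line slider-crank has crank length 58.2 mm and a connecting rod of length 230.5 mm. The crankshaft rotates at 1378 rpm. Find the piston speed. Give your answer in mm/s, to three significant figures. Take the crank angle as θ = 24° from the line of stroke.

4210

ω = 2π·1378/60 = 144.3 rad/s
For an in-line slider-crank, x = r cosθ + √(L² − r² sin²θ), so v = −rω sinθ·[1 + r cosθ/√(L² − r² sin²θ)].
With r = 0.0582 m, L = 0.2305 m, θ = 24°: √(L² − r² sin²θ) = 0.22928 m.
v = −0.0582·144.3·0.40674·[1 + 0.0582·0.91355/0.22928] = -4.2081 m/s.
|v| = 4.2081 m/s = 4208.1 mm/s.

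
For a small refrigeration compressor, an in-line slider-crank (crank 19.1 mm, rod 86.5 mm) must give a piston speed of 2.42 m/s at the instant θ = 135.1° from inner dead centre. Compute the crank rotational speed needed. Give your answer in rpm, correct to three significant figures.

For an in-line slider-crank, |v_piston| = rω|sinθ|·[1 + r cosθ/√(L² − r² sin²θ)].
With r = 0.0191 m, L = 0.0865 m, θ = 135.1°: the bracketed kinematic factor |dx/dθ| = 0.011347 m.
ω = v/|dx/dθ| = 2.42/0.011347 = 213.27 rad/s.
N = 60ω/(2π) = 2036.5 rpm.

2040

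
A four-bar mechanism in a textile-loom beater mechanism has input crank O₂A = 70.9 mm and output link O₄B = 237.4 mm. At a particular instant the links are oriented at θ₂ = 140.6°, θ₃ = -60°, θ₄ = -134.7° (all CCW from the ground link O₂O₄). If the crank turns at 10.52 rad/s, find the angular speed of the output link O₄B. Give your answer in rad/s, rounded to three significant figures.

1.15

ω₂ = 10.52 rad/s
Differentiating the loop-closure r₂e^{iθ₂}+r₃e^{iθ₃}=r₁+r₄e^{iθ₄} gives r₂ω₂e^{iθ₂}+r₃ω₃e^{iθ₃}=r₄ω₄e^{iθ₄}.
Eliminating the other unknown: ω₄ = r₂ω₂ sin(θ₂−θ₃) / [r₄ sin(θ₄−θ₃)].
Numerator sine = -0.35184; denominator sine = -0.96456.
Result = 0.0709·10.52·(-0.35184) / (0.2374·(-0.96456)) = +1.146 rad/s; magnitude 1.146 rad/s.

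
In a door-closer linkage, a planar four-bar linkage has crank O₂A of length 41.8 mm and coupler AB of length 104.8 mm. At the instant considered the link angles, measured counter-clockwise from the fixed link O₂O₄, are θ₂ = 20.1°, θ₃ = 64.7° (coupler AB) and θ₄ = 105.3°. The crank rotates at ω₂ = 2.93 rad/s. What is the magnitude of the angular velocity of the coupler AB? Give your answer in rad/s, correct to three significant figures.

1.79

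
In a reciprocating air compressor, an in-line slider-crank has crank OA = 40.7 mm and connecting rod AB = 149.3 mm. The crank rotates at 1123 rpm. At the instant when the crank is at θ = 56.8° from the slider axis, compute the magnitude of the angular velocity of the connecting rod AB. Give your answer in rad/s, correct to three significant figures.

ω = 117.6 rad/s (converted from 1123 rpm).
The rod makes angle φ with the slider axis where L sinφ = r sinθ; differentiating, L cosφ·φ̇ = r ω cosθ.
L cosφ = √(L² − r² sin²θ) = 0.14536 m.
|ω_rod| = r ω |cosθ| / √(L² − r² sin²θ) = 0.0407·117.6·0.54756/0.14536 = 18.029 rad/s.

18.0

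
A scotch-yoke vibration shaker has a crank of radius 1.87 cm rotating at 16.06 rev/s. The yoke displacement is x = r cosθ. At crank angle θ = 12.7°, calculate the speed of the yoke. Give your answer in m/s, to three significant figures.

0.415

ω = 100.9 rad/s (from 16.06 rev/s).
x = r cosθ ⇒ ẋ = −rω sinθ.
|v| = rω|sinθ| = 0.0187·100.9·|sin 12.7°| = 0.41485 m/s.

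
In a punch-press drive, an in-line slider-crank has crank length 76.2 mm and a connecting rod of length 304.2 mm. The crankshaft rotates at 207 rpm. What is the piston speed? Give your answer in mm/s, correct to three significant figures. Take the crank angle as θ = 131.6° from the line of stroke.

ω = 2π·207/60 = 21.68 rad/s
For an in-line slider-crank, x = r cosθ + √(L² − r² sin²θ), so v = −rω sinθ·[1 + r cosθ/√(L² − r² sin²θ)].
With r = 0.0762 m, L = 0.3042 m, θ = 131.6°: √(L² − r² sin²θ) = 0.29882 m.
v = −0.0762·21.68·0.74780·[1 + 0.0762·-0.66393/0.29882] = -1.0261 m/s.
|v| = 1.0261 m/s = 1026.1 mm/s.

1030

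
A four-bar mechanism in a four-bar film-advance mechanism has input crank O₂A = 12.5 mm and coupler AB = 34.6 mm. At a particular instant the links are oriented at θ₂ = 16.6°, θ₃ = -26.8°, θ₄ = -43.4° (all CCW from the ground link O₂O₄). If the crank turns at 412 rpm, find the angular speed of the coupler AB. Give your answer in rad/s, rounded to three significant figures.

ω₂ = 43.14 rad/s (from 412 rpm).
Differentiating the loop-closure r₂e^{iθ₂}+r₃e^{iθ₃}=r₁+r₄e^{iθ₄} gives r₂ω₂e^{iθ₂}+r₃ω₃e^{iθ₃}=r₄ω₄e^{iθ₄}.
Eliminating the other unknown: ω₃ = r₂ω₂ sin(θ₄−θ₂) / [r₃ sin(θ₃−θ₄)].
Numerator sine = -0.86603; denominator sine = +0.28569.
Result = 0.0125·43.14·(-0.86603) / (0.0346·(+0.28569)) = -47.25 rad/s; magnitude 47.25 rad/s.

47.2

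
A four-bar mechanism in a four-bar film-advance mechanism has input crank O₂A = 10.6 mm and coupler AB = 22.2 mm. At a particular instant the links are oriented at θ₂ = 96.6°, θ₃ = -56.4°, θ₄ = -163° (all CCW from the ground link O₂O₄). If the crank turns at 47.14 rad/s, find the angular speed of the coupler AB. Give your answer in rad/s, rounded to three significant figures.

ω₂ = 47.14 rad/s
Differentiating the loop-closure r₂e^{iθ₂}+r₃e^{iθ₃}=r₁+r₄e^{iθ₄} gives r₂ω₂e^{iθ₂}+r₃ω₃e^{iθ₃}=r₄ω₄e^{iθ₄}.
Eliminating the other unknown: ω₃ = r₂ω₂ sin(θ₄−θ₂) / [r₃ sin(θ₃−θ₄)].
Numerator sine = +0.98357; denominator sine = +0.95832.
Result = 0.0106·47.14·(+0.98357) / (0.0222·(+0.95832)) = +23.101 rad/s; magnitude 23.101 rad/s.

23.1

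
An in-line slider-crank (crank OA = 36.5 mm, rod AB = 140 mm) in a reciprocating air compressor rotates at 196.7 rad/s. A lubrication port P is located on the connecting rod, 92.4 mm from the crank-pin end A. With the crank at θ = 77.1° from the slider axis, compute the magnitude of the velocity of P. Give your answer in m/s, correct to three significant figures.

7.30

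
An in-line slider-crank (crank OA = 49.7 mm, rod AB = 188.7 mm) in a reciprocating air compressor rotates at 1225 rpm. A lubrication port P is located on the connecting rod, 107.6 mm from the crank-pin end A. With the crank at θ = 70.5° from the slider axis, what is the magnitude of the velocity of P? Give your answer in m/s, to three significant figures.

ω = 128.3 rad/s.  Crank-pin speed |V_A| = rω = 6.3756 m/s, perpendicular to OA.
Rod angle: sinφ = −(r/L) sinθ ⇒ φ = -14.375°; ω_rod = −rω cosθ/√(L²−r²sin²θ) = -11.643 rad/s.
V_P = V_A + ω_rod × AP, with AP = 0.1076 m along the rod.
Components: V_Px = −rω sinθ − a·ω_rod·sinφ = -6.3209 m/s;  V_Py = rω cosθ + a·ω_rod·cosφ = +0.91467 m/s.
|V_P| = √(V_Px² + V_Py²) = 6.3868 m/s.

6.39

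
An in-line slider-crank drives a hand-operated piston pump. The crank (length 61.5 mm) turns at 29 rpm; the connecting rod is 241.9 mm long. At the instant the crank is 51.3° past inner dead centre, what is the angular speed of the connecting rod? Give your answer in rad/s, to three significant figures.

0.493

ω = 3.037 rad/s (converted from 29 rpm).
The rod makes angle φ with the slider axis where L sinφ = r sinθ; differentiating, L cosφ·φ̇ = r ω cosθ.
L cosφ = √(L² − r² sin²θ) = 0.23709 m.
|ω_rod| = r ω |cosθ| / √(L² − r² sin²θ) = 0.0615·3.037·0.62524/0.23709 = 0.49253 rad/s.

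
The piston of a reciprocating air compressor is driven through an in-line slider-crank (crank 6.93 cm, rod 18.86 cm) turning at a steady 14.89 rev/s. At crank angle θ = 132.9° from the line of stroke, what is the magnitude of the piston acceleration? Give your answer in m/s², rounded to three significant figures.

421

ω = 2π·14.9 = 93.56 rad/s
x(θ) = r cosθ + √(L² − r² sin²θ); with ω constant, a = ω²·d²x/dθ².
d²x/dθ² = −r cosθ − r²(cos2θ)/√u − r⁴ sin²2θ/(4u^{3/2}),  u = L² − r² sin²θ = 0.0329929 m².
Substituting r = 0.0693 m, L = 0.1886 m, θ = 132.9°: d²x/dθ² = +0.048153 m.
a = ω²·d²x/dθ² = (93.56)²·(+0.048153) = +421.48 m/s²;  |a| = 421.48 m/s².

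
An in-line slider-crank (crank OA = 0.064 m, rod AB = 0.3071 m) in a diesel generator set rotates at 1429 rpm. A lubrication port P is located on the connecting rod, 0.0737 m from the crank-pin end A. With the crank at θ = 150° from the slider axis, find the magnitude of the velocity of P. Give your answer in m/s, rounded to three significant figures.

ω = 149.6 rad/s.  Crank-pin speed |V_A| = rω = 9.5772 m/s, perpendicular to OA.
Rod angle: sinφ = −(r/L) sinθ ⇒ φ = -5.981°; ω_rod = −rω cosθ/√(L²−r²sin²θ) = +27.156 rad/s.
V_P = V_A + ω_rod × AP, with AP = 0.0737 m along the rod.
Components: V_Px = −rω sinθ − a·ω_rod·sinφ = -4.5801 m/s;  V_Py = rω cosθ + a·ω_rod·cosφ = -6.3037 m/s.
|V_P| = √(V_Px² + V_Py²) = 7.7919 m/s.

7.79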